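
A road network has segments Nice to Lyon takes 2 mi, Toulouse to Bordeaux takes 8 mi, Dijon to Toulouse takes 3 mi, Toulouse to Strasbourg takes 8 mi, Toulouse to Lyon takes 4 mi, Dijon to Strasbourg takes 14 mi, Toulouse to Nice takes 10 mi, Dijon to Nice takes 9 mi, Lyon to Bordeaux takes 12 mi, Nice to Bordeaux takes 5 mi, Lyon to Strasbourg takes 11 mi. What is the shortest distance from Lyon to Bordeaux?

A few of the Lyon→Bordeaux routes:
Lyon-Bordeaux: 12
Lyon-Nice-Bordeaux: 2 + 5 = 7
Lyon-Toulouse-Bordeaux: 4 + 8 = 12
The minimum is 7 mi.

7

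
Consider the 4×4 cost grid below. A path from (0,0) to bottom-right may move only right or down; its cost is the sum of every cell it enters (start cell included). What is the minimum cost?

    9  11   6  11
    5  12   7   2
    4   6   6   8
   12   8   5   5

40

Path r0c0 -> r1c0 -> r2c0 -> r2c1 -> r2c2 -> r3c2 -> r3c3: 9 + 5 + 4 + 6 + 6 + 5 + 5 = 40.
For comparison, the top-then-right route costs 52.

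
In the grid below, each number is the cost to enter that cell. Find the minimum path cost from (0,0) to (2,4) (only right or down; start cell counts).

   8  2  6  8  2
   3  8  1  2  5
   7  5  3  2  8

Cheapest: r0c0→r0c1→r0c2→r1c2→r1c3→r2c3→r2c4
  8 + 2 + 6 + 1 + 2 + 2 + 8 = 29

29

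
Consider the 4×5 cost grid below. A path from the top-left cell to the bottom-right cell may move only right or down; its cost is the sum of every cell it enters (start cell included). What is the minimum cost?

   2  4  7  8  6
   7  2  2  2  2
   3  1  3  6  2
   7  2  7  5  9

25

Cheapest: [0,0]→[0,1]→[1,1]→[1,2]→[1,3]→[1,4]→[2,4]→[3,4]
  2 + 4 + 2 + 2 + 2 + 2 + 2 + 9 = 25
(Top row then right column would cost 40.)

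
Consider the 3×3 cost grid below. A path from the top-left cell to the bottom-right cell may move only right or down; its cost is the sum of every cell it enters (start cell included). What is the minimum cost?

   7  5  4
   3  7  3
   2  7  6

Path r0c0 → r0c1 → r0c2 → r1c2 → r2c2: 7 + 5 + 4 + 3 + 6 = 25.

25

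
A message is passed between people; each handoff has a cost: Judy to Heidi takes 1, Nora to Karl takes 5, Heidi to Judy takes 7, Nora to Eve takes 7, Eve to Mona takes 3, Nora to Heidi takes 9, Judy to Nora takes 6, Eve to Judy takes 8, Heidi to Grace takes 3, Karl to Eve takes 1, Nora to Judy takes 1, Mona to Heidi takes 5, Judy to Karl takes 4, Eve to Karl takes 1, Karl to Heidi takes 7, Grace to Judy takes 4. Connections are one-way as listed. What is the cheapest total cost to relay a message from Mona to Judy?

12

Paths from Mona to Judy:
Mona → Heidi → Judy: 5 + 7 = 12
Mona → Heidi → Grace → Judy: 5 + 3 + 4 = 12
The minimum is 12.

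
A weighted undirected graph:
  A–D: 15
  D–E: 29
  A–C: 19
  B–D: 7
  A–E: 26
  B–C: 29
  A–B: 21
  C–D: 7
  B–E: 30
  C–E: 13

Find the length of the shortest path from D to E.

Comparing a few candidate routes:
D -> C -> E: 7 + 13 = 20
D -> E: 29
D -> A -> E: 15 + 26 = 41
D -> B -> E: 7 + 30 = 37
Shortest: 20.

20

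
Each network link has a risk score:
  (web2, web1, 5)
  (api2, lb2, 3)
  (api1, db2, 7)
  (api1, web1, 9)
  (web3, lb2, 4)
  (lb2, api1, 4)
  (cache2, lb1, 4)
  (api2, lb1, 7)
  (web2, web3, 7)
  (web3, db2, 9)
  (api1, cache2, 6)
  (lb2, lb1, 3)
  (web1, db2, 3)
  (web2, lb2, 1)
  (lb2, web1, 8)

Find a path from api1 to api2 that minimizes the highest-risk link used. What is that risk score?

Some routes from api1 to api2:
api1 - db2 - web1 - web2 - lb2 - api2: max(7, 3, 5, 1, 3) = 7
api1 - lb2 - api2: max(4, 3) = 4
api1 - db2 - web1 - web2 - lb2 - lb1 - api2: max(7, 3, 5, 1, 3, 7) = 7
api1 - cache2 - lb1 - lb2 - api2: max(6, 4, 3, 3) = 6
Smallest bottleneck: 4.

4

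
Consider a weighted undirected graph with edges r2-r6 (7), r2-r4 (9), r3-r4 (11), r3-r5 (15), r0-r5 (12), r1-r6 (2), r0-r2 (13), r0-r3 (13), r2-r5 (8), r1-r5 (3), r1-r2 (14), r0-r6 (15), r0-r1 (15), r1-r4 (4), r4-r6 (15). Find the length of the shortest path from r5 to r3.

15

A few of the r5→r3 routes:
r5 → r2 → r4 → r3: 8 + 9 + 11 = 28
r5 → r3: 15
r5 → r0 → r3: 12 + 13 = 25
r5 → r1 → r4 → r3: 3 + 4 + 11 = 18
Best route has total 15.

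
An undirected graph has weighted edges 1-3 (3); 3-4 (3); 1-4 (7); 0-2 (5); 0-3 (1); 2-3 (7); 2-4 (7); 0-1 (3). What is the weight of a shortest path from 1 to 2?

8

Checking several routes:
1→0→2: 3 + 5 = 8
1→3→0→2: 3 + 1 + 5 = 9
1→0→3→2: 3 + 1 + 7 = 11
1→3→2: 3 + 7 = 10
1→4→2: 7 + 7 = 14
1→3→4→2: 3 + 3 + 7 = 13
Shortest: 8.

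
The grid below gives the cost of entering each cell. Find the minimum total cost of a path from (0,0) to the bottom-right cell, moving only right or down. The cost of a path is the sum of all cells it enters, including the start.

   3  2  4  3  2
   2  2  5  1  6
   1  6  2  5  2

20

Take (0,0) -> (0,1) -> (0,2) -> (0,3) -> (1,3) -> (2,3) -> (2,4) for a total of 3 + 2 + 4 + 3 + 1 + 5 + 2 = 20.
For comparison, the top-then-right route costs 22.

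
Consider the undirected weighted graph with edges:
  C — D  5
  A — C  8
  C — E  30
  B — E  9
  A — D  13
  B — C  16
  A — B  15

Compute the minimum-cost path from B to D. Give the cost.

A few of the B→D routes:
B→C→D: 16 + 5 = 21
B→A→C→D: 15 + 8 + 5 = 28
B→A→D: 15 + 13 = 28
The minimum is 21.

21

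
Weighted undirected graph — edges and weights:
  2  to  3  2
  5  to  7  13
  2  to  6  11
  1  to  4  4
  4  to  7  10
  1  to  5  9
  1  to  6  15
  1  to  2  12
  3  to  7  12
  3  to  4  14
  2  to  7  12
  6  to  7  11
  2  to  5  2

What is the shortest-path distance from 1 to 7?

A few of the 1→7 routes:
1→5→7: 9 + 13 = 22
1→2→7: 12 + 12 = 24
1→4→7: 4 + 10 = 14
1→5→2→3→7: 9 + 2 + 2 + 12 = 25
1→5→2→7: 9 + 2 + 12 = 23
1→6→7: 15 + 11 = 26
Shortest: 14.

14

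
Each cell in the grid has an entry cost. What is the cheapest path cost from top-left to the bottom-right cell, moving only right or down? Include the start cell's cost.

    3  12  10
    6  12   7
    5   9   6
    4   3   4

Path (0,0) (1,0) (2,0) (3,0) (3,1) (3,2): 3 + 6 + 5 + 4 + 3 + 4 = 25.

25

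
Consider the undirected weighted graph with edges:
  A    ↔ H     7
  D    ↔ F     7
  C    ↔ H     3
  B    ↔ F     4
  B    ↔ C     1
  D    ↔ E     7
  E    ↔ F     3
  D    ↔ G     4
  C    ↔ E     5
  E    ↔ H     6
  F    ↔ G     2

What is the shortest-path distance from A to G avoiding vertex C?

Comparing a few candidate routes:
A → H → E → D → G: 7 + 6 + 7 + 4 = 24
A → H → E → F → D → G: 7 + 6 + 3 + 7 + 4 = 27
A → H → E → F → G: 7 + 6 + 3 + 2 = 18
The minimum is 18.

18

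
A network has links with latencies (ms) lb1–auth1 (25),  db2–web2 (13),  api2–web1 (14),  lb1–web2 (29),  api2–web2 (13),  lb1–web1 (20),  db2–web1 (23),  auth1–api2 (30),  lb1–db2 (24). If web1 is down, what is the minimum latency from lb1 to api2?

42

Routes from lb1 to api2 avoiding web1:
lb1-web2-api2: 29 + 13 = 42
lb1-db2-web2-api2: 24 + 13 + 13 = 50
lb1-auth1-api2: 25 + 30 = 55
Shortest: 42 ms.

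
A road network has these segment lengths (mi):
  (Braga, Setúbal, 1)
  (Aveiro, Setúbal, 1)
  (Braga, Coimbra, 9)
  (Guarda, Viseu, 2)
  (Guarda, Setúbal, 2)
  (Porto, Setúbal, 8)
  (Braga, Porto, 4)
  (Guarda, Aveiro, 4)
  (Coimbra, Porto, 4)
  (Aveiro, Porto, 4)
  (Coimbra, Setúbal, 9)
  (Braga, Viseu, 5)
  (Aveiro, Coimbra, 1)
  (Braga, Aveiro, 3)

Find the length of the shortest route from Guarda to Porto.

Checking several routes:
Guarda-Aveiro-Porto: 4 + 4 = 8
Guarda-Setúbal-Braga-Porto: 2 + 1 + 4 = 7
Guarda-Setúbal-Aveiro-Porto: 2 + 1 + 4 = 7
The minimum is 7 mi.

7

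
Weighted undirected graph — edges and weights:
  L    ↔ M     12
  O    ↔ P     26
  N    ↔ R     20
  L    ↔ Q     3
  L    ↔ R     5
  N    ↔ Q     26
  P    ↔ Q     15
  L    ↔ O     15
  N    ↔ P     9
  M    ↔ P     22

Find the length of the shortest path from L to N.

Some routes from L to N:
L - Q - N: 3 + 26 = 29
L - R - N: 5 + 20 = 25
L - Q - P - N: 3 + 15 + 9 = 27
The minimum is 25.

25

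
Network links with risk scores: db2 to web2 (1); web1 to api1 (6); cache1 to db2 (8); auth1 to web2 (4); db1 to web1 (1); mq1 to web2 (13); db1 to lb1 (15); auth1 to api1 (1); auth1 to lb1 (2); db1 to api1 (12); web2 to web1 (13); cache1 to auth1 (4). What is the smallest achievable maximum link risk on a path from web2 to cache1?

A few of the web2→cache1 routes:
web2 -> web1 -> db1 -> api1 -> auth1 -> cache1: max(13, 1, 12, 1, 4) = 13
web2 -> web1 -> api1 -> auth1 -> cache1: max(13, 6, 1, 4) = 13
web2 -> auth1 -> cache1: max(4, 4) = 4
web2 -> web1 -> api1 -> db1 -> lb1 -> auth1 -> cache1: max(13, 6, 12, 15, 2, 4) = 15
web2 -> db2 -> cache1: max(1, 8) = 8
Smallest bottleneck: 4.

4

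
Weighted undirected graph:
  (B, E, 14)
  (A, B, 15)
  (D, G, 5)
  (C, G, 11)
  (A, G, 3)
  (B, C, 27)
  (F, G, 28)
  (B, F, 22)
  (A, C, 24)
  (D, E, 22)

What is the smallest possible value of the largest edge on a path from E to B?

Checking several routes:
E→D→G→C→A→B: max(22, 5, 11, 24, 15) = 24
E→D→G→A→B: max(22, 5, 3, 15) = 22
E→B: max(14) = 14
E→D→G→C→B: max(22, 5, 11, 27) = 27
Best route has worst link 14.

14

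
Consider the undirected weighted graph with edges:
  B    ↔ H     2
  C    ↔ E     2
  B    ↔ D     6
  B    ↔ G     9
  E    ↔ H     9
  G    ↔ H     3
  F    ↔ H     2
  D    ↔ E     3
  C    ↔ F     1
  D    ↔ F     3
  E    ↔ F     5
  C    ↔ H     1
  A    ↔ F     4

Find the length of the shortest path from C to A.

Some routes from C to A:
C - H - B - D - F - A: 1 + 2 + 6 + 3 + 4 = 16
C - H - F - A: 1 + 2 + 4 = 7
C - E - D - F - A: 2 + 3 + 3 + 4 = 12
C - F - A: 1 + 4 = 5
C - E - F - A: 2 + 5 + 4 = 11
C - E - H - F - A: 2 + 9 + 2 + 4 = 17
Best route has total 5.

5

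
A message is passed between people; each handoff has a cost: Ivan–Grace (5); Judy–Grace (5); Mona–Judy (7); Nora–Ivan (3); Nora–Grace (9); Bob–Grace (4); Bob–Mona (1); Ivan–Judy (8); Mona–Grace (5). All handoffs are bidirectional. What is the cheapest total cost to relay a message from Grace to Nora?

8

Paths from Grace to Nora:
Grace→Nora: 9
Grace→Ivan→Nora: 5 + 3 = 8
Grace→Mona→Judy→Ivan→Nora: 5 + 7 + 8 + 3 = 23
Grace→Bob→Mona→Judy→Ivan→Nora: 4 + 1 + 7 + 8 + 3 = 23
Grace→Judy→Ivan→Nora: 5 + 8 + 3 = 16
Best route has total 8.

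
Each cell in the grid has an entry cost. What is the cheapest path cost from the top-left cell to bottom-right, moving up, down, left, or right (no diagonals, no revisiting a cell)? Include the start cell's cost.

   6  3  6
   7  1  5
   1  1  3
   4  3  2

Best path: (0,0) (0,1) (1,1) (2,1) (2,2) (3,2)
Cost: 6 + 3 + 1 + 1 + 3 + 2 = 16

16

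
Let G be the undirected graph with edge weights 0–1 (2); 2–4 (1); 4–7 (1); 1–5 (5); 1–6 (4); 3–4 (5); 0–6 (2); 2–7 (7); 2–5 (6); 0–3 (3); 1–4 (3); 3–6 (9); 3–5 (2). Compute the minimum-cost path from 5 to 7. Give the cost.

8

Checking several routes:
5-2-4-7: 6 + 1 + 1 = 8
5-2-7: 6 + 7 = 13
5-1-4-7: 5 + 3 + 1 = 9
5-3-4-7: 2 + 5 + 1 = 8
5-3-0-1-4-7: 2 + 3 + 2 + 3 + 1 = 11
Shortest: 8.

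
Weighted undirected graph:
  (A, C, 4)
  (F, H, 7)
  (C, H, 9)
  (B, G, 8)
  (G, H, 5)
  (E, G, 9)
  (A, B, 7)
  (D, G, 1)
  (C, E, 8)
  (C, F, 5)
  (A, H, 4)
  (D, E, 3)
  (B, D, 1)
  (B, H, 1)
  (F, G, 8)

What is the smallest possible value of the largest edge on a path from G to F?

Comparing a few candidate routes:
G → D → B → H → A → C → F: max(1, 1, 1, 4, 4, 5) = 5
G → H → A → C → F: max(5, 4, 4, 5) = 5
G → H → F: max(5, 7) = 7
G → H → B → A → C → F: max(5, 1, 7, 4, 5) = 7
G → D → B → A → C → F: max(1, 1, 7, 4, 5) = 7
Smallest bottleneck: 5.

5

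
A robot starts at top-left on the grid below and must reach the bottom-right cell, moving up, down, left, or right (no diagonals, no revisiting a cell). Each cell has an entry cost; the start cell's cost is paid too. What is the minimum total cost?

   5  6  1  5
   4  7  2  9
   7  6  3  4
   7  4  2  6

25

Best path: [0,0] [0,1] [0,2] [1,2] [2,2] [3,2] [3,3]
Cost: 5 + 6 + 1 + 2 + 3 + 2 + 6 = 25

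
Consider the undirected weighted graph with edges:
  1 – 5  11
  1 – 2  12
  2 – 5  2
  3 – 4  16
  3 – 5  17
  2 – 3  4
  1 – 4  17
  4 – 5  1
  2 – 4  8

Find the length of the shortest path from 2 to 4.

3

Comparing a few candidate routes:
2 → 5 → 4: 2 + 1 = 3
2 → 4: 8
2 → 3 → 5 → 4: 4 + 17 + 1 = 22
2 → 1 → 5 → 4: 12 + 11 + 1 = 24
2 → 1 → 4: 12 + 17 = 29
2 → 3 → 4: 4 + 16 = 20
The minimum is 3.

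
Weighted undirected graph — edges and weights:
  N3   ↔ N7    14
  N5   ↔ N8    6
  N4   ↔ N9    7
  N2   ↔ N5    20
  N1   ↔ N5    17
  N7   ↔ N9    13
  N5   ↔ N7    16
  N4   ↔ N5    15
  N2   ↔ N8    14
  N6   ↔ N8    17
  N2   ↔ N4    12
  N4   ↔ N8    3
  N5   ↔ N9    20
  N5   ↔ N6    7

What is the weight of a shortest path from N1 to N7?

Some routes from N1 to N7:
N1→N5→N8→N4→N9→N7: 17 + 6 + 3 + 7 + 13 = 46
N1→N5→N6→N8→N4→N9→N7: 17 + 7 + 17 + 3 + 7 + 13 = 64
N1→N5→N4→N9→N7: 17 + 15 + 7 + 13 = 52
N1→N5→N7: 17 + 16 = 33
N1→N5→N9→N7: 17 + 20 + 13 = 50
Best route has total 33.

33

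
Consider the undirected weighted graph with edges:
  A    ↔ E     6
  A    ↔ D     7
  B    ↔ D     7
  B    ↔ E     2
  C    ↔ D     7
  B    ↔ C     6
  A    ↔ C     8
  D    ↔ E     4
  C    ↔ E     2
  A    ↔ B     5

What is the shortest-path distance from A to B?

A few of the A→B routes:
A -> E -> B: 6 + 2 = 8
A -> B: 5
A -> D -> E -> B: 7 + 4 + 2 = 13
A -> C -> E -> B: 8 + 2 + 2 = 12
Shortest: 5.

5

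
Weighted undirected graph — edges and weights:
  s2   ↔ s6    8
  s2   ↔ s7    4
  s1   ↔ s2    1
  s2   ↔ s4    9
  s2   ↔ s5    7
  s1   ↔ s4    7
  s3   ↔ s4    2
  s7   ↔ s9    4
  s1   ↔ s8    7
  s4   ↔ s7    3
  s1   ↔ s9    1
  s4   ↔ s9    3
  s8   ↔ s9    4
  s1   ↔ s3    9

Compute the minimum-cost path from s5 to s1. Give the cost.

8

Comparing a few candidate routes:
s5→s2→s4→s9→s1: 7 + 9 + 3 + 1 = 20
s5→s2→s1: 7 + 1 = 8
s5→s2→s7→s9→s1: 7 + 4 + 4 + 1 = 16
s5→s2→s7→s4→s9→s1: 7 + 4 + 3 + 3 + 1 = 18
Shortest: 8.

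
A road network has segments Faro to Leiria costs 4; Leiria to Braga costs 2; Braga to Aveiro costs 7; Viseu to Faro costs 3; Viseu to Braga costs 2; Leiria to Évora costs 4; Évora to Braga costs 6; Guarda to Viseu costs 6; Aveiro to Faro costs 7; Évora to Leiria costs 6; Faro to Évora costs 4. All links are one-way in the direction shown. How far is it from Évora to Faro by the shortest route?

Candidate routes:
Évora-Braga-Aveiro-Faro: 6 + 7 + 7 = 20
Évora-Leiria-Braga-Aveiro-Faro: 6 + 2 + 7 + 7 = 22
The minimum is 20.

20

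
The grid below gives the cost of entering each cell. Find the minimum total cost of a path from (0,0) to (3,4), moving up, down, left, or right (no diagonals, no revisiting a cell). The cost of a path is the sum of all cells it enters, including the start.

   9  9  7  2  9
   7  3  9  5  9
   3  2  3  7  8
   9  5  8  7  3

Best path: r0c0 -> r1c0 -> r1c1 -> r2c1 -> r2c2 -> r2c3 -> r3c3 -> r3c4
Cost: 9 + 7 + 3 + 2 + 3 + 7 + 7 + 3 = 41

41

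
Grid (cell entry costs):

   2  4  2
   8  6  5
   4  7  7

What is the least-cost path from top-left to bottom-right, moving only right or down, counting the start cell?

Cheapest: r0c0 -> r0c1 -> r0c2 -> r1c2 -> r2c2
  2 + 4 + 2 + 5 + 7 = 20

20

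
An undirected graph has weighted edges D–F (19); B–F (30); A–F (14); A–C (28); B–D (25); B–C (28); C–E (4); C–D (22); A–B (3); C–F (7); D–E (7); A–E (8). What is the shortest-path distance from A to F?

Checking several routes:
A - E - D - F: 8 + 7 + 19 = 34
A - F: 14
A - B - F: 3 + 30 = 33
A - C - F: 28 + 7 = 35
A - E - C - F: 8 + 4 + 7 = 19
A - B - C - F: 3 + 28 + 7 = 38
Best route has total 14.

14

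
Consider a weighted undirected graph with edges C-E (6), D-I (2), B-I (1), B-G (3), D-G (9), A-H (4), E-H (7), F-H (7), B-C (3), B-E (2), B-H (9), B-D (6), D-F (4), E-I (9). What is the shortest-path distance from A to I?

14

Comparing a few candidate routes:
A -> H -> E -> B -> I: 4 + 7 + 2 + 1 = 14
A -> H -> E -> I: 4 + 7 + 9 = 20
A -> H -> B -> I: 4 + 9 + 1 = 14
A -> H -> F -> D -> I: 4 + 7 + 4 + 2 = 17
A -> H -> B -> D -> I: 4 + 9 + 6 + 2 = 21
The minimum is 14.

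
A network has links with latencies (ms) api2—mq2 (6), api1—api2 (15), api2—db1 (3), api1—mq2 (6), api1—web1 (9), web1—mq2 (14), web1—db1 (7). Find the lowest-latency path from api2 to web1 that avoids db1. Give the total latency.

20

Routes from api2 to web1 avoiding db1:
api2-api1-web1: 15 + 9 = 24
api2-mq2-api1-web1: 6 + 6 + 9 = 21
api2-api1-mq2-web1: 15 + 6 + 14 = 35
api2-mq2-web1: 6 + 14 = 20
Shortest: 20 ms.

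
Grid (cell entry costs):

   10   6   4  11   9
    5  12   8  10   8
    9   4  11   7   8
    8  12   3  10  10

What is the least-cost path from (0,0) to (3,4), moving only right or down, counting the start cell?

62

Best path: [0,0] [0,1] [0,2] [1,2] [2,2] [3,2] [3,3] [3,4]
Cost: 10 + 6 + 4 + 8 + 11 + 3 + 10 + 10 = 62
(Top row then right column would cost 66.)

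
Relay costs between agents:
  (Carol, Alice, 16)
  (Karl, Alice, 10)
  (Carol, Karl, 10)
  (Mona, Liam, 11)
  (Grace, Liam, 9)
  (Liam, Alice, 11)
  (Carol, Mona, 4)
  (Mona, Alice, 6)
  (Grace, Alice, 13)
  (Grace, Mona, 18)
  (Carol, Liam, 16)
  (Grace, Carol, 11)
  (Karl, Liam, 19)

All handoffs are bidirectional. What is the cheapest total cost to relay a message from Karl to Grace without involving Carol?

23

A few of the Karl→Grace routes:
Karl → Liam → Grace: 19 + 9 = 28
Karl → Alice → Liam → Grace: 10 + 11 + 9 = 30
Karl → Alice → Mona → Grace: 10 + 6 + 18 = 34
Karl → Alice → Grace: 10 + 13 = 23
Best route has total 23.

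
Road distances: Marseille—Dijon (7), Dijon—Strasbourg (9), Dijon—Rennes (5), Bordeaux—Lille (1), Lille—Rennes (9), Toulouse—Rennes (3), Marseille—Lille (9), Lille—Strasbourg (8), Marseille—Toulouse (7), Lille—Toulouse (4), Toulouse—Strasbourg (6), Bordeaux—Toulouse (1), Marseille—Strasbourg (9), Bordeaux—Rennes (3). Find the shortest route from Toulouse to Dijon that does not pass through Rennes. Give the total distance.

Comparing a few candidate routes:
Toulouse→Bordeaux→Lille→Marseille→Dijon: 1 + 1 + 9 + 7 = 18
Toulouse→Bordeaux→Lille→Strasbourg→Dijon: 1 + 1 + 8 + 9 = 19
Toulouse→Marseille→Dijon: 7 + 7 = 14
Toulouse→Strasbourg→Dijon: 6 + 9 = 15
Toulouse→Lille→Marseille→Dijon: 4 + 9 + 7 = 20
The minimum is 14.

14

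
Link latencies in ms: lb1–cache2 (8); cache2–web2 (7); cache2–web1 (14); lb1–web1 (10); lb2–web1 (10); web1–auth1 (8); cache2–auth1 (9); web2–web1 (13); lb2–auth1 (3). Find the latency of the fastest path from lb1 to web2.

A few of the lb1→web2 routes:
lb1→cache2→auth1→web1→web2: 8 + 9 + 8 + 13 = 38
lb1→web1→auth1→cache2→web2: 10 + 8 + 9 + 7 = 34
lb1→web1→web2: 10 + 13 = 23
lb1→cache2→web1→web2: 8 + 14 + 13 = 35
lb1→cache2→web2: 8 + 7 = 15
lb1→web1→cache2→web2: 10 + 14 + 7 = 31
Shortest: 15 ms.

15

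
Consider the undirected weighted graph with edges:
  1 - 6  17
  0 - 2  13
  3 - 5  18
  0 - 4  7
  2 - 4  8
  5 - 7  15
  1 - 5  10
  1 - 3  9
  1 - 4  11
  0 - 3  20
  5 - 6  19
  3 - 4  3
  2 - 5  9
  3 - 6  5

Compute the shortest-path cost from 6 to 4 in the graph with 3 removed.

Candidate routes:
6→1→4: 17 + 11 = 28
6→5→2→0→4: 19 + 9 + 13 + 7 = 48
6→1→5→2→0→4: 17 + 10 + 9 + 13 + 7 = 56
6→1→5→2→4: 17 + 10 + 9 + 8 = 44
6→5→2→4: 19 + 9 + 8 = 36
6→5→1→4: 19 + 10 + 11 = 40
Best route has total 28.

28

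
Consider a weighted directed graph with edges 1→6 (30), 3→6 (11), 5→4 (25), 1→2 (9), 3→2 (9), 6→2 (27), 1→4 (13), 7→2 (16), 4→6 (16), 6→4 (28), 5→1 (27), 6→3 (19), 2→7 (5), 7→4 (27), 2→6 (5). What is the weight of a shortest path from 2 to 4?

32

Routes from 2 to 4:
2 → 6 → 4: 5 + 28 = 33
2 → 7 → 4: 5 + 27 = 32
Best route has total 32.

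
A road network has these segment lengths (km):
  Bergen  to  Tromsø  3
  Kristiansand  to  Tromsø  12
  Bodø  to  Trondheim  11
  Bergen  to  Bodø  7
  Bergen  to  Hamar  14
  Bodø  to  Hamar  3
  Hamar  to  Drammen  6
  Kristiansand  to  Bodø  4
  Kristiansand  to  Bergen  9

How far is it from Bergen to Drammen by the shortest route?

16

Candidate routes:
Bergen-Kristiansand-Bodø-Hamar-Drammen: 9 + 4 + 3 + 6 = 22
Bergen-Bodø-Hamar-Drammen: 7 + 3 + 6 = 16
Bergen-Hamar-Drammen: 14 + 6 = 20
Bergen-Tromsø-Kristiansand-Bodø-Hamar-Drammen: 3 + 12 + 4 + 3 + 6 = 28
The minimum is 16 km.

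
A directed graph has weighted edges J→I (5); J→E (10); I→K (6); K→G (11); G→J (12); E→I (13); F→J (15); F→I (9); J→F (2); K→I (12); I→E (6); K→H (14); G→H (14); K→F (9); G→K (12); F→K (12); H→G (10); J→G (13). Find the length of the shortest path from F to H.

Checking several routes:
F → K → G → H: 12 + 11 + 14 = 37
F → I → K → H: 9 + 6 + 14 = 29
F → K → H: 12 + 14 = 26
The minimum is 26.

26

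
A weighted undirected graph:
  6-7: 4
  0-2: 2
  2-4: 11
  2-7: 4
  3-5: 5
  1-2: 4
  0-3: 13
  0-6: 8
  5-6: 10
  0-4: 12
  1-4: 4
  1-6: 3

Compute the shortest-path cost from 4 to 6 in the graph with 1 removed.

19

Some routes from 4 to 6 avoiding 1:
4→2→7→6: 11 + 4 + 4 = 19
4→2→0→6: 11 + 2 + 8 = 21
4→0→6: 12 + 8 = 20
The minimum is 19.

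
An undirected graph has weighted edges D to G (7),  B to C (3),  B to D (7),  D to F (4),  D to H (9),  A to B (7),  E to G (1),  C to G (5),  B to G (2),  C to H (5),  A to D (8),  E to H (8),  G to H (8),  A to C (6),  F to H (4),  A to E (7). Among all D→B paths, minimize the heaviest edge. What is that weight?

Comparing a few candidate routes:
D -> F -> H -> C -> B: max(4, 4, 5, 3) = 5
D -> F -> H -> C -> G -> B: max(4, 4, 5, 5, 2) = 5
D -> B: max(7) = 7
Smallest bottleneck: 5.

5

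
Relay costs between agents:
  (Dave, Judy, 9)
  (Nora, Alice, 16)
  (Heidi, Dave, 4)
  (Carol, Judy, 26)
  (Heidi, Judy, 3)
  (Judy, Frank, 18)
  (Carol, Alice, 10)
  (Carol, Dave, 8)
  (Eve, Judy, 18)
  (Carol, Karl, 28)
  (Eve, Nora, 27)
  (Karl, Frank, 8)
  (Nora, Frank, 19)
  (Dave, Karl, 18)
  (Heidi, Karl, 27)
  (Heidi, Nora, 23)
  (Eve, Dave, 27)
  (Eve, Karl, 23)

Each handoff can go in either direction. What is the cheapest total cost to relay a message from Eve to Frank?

A few of the Eve→Frank routes:
Eve - Nora - Frank: 27 + 19 = 46
Eve - Judy - Frank: 18 + 18 = 36
Eve - Karl - Frank: 23 + 8 = 31
Shortest: 31.

31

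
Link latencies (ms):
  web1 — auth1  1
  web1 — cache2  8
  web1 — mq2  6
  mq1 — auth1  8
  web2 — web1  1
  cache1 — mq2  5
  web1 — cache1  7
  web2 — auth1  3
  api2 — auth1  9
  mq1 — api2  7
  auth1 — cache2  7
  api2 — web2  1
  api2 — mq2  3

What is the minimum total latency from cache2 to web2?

9

Some routes from cache2 to web2:
cache2 → auth1 → web2: 7 + 3 = 10
cache2 → web1 → web2: 8 + 1 = 9
cache2 → auth1 → api2 → web2: 7 + 9 + 1 = 17
cache2 → auth1 → web1 → web2: 7 + 1 + 1 = 9
cache2 → web1 → mq2 → api2 → web2: 8 + 6 + 3 + 1 = 18
cache2 → web1 → auth1 → web2: 8 + 1 + 3 = 12
The minimum is 9 ms.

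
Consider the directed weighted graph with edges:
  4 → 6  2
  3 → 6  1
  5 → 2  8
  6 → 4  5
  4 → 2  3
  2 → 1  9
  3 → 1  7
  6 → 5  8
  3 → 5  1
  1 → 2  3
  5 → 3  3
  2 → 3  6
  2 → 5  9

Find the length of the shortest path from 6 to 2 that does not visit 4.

Candidate routes:
6 - 5 - 3 - 1 - 2: 8 + 3 + 7 + 3 = 21
6 - 5 - 2: 8 + 8 = 16
Best route has total 16.

16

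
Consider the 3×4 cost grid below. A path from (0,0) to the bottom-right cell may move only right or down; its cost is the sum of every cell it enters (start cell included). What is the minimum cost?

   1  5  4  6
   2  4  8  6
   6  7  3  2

19

Best path: r0c0 r1c0 r1c1 r2c1 r2c2 r2c3
Cost: 1 + 2 + 4 + 7 + 3 + 2 = 19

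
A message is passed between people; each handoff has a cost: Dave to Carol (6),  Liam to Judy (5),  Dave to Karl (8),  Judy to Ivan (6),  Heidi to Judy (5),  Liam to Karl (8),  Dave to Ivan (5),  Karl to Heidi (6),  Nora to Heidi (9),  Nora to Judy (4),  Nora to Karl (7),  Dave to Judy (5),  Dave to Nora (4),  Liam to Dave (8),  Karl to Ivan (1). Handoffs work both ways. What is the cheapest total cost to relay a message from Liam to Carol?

Comparing a few candidate routes:
Liam→Karl→Dave→Carol: 8 + 8 + 6 = 22
Liam→Judy→Nora→Dave→Carol: 5 + 4 + 4 + 6 = 19
Liam→Judy→Dave→Carol: 5 + 5 + 6 = 16
Liam→Dave→Carol: 8 + 6 = 14
Liam→Karl→Ivan→Dave→Carol: 8 + 1 + 5 + 6 = 20
Best route has total 14.

14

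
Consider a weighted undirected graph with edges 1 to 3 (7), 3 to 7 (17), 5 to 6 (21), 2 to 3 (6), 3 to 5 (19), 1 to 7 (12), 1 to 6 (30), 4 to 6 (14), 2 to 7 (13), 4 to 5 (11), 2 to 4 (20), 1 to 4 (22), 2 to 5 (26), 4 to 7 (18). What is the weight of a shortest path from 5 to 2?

25

Some routes from 5 to 2:
5 -> 4 -> 7 -> 2: 11 + 18 + 13 = 42
5 -> 2: 26
5 -> 3 -> 2: 19 + 6 = 25
5 -> 4 -> 2: 11 + 20 = 31
Shortest: 25.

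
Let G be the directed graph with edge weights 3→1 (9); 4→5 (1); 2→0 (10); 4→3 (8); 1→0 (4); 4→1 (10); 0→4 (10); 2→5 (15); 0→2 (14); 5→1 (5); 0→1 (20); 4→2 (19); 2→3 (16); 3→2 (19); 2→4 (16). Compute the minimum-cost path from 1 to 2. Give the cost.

18

Routes from 1 to 2:
1-0-2: 4 + 14 = 18
1-0-4-3-2: 4 + 10 + 8 + 19 = 41
1-0-4-2: 4 + 10 + 19 = 33
Best route has total 18.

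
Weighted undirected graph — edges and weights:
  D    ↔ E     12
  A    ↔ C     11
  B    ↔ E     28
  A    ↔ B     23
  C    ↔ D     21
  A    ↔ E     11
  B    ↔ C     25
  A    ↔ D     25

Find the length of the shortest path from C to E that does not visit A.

33

Candidate routes:
C -> B -> E: 25 + 28 = 53
C -> D -> E: 21 + 12 = 33
Shortest: 33.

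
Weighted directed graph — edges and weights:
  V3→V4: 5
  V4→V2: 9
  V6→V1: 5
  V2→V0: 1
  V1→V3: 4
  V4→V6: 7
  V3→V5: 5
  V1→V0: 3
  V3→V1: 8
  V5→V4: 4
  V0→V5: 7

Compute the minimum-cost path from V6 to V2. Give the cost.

Routes from V6 to V2:
V6→V1→V3→V4→V2: 5 + 4 + 5 + 9 = 23
V6→V1→V3→V5→V4→V2: 5 + 4 + 5 + 4 + 9 = 27
V6→V1→V0→V5→V4→V2: 5 + 3 + 7 + 4 + 9 = 28
Best route has total 23.

23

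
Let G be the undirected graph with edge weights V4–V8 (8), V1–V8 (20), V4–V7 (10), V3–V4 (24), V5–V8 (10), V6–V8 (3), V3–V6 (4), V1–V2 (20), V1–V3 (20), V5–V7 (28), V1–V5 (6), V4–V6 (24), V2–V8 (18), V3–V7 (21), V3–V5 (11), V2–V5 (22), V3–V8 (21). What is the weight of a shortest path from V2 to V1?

20

Some routes from V2 to V1:
V2→V8→V5→V1: 18 + 10 + 6 = 34
V2→V5→V1: 22 + 6 = 28
V2→V1: 20
The minimum is 20.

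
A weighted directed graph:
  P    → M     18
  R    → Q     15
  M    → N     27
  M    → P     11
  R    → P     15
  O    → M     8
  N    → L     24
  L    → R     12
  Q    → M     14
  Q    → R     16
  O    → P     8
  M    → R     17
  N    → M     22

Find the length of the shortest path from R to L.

Paths from R to L:
R-P-M-N-L: 15 + 18 + 27 + 24 = 84
R-Q-M-N-L: 15 + 14 + 27 + 24 = 80
Shortest: 80.

80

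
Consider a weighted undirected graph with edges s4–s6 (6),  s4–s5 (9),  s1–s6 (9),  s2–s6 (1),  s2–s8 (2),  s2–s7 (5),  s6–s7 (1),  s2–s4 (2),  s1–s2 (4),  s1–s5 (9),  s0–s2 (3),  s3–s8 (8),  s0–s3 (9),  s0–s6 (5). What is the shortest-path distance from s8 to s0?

Checking several routes:
s8 - s2 - s6 - s0: 2 + 1 + 5 = 8
s8 - s2 - s4 - s6 - s0: 2 + 2 + 6 + 5 = 15
s8 - s2 - s0: 2 + 3 = 5
s8 - s2 - s7 - s6 - s0: 2 + 5 + 1 + 5 = 13
Best route has total 5.

5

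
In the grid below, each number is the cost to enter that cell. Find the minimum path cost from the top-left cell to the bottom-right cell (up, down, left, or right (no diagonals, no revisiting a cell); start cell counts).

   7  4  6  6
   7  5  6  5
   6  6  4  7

Take r0c0 → r0c1 → r1c1 → r1c2 → r2c2 → r2c3 for a total of 7 + 4 + 5 + 6 + 4 + 7 = 33.

33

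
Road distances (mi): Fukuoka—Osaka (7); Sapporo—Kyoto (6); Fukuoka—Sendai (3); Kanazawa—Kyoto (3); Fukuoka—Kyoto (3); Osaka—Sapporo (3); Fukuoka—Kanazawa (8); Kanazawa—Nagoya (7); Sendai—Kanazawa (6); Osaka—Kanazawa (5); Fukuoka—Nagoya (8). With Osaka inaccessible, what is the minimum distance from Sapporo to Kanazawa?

9

Routes from Sapporo to Kanazawa avoiding Osaka:
Sapporo -> Kyoto -> Fukuoka -> Nagoya -> Kanazawa: 6 + 3 + 8 + 7 = 24
Sapporo -> Kyoto -> Fukuoka -> Sendai -> Kanazawa: 6 + 3 + 3 + 6 = 18
Sapporo -> Kyoto -> Fukuoka -> Kanazawa: 6 + 3 + 8 = 17
Sapporo -> Kyoto -> Kanazawa: 6 + 3 = 9
Best route has total 9 mi.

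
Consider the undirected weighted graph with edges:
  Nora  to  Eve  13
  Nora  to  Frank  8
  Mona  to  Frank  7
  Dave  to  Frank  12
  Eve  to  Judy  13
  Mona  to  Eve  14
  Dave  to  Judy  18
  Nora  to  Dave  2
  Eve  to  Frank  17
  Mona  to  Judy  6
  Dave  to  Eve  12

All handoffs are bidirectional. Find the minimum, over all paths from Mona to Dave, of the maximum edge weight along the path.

8

Comparing a few candidate routes:
Mona -> Judy -> Eve -> Dave: max(6, 13, 12) = 13
Mona -> Judy -> Eve -> Nora -> Frank -> Dave: max(6, 13, 13, 8, 12) = 13
Mona -> Frank -> Dave: max(7, 12) = 12
Mona -> Frank -> Nora -> Eve -> Dave: max(7, 8, 13, 12) = 13
Mona -> Judy -> Eve -> Nora -> Dave: max(6, 13, 13, 2) = 13
Mona -> Frank -> Nora -> Dave: max(7, 8, 2) = 8
Smallest bottleneck: 8.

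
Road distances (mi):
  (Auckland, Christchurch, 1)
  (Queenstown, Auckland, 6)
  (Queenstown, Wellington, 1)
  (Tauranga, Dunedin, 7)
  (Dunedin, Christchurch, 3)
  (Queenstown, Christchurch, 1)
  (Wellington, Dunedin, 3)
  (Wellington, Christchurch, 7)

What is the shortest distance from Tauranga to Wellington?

Routes from Tauranga to Wellington:
Tauranga - Dunedin - Wellington: 7 + 3 = 10
Tauranga - Dunedin - Christchurch - Auckland - Queenstown - Wellington: 7 + 3 + 1 + 6 + 1 = 18
Tauranga - Dunedin - Christchurch - Wellington: 7 + 3 + 7 = 17
Tauranga - Dunedin - Christchurch - Queenstown - Wellington: 7 + 3 + 1 + 1 = 12
The minimum is 10 mi.

10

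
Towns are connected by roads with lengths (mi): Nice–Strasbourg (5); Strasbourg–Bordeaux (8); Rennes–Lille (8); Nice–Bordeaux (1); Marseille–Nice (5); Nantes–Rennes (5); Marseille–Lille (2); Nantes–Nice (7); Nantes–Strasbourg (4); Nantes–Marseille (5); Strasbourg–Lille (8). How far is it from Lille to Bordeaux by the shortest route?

8

Comparing a few candidate routes:
Lille -> Marseille -> Nice -> Bordeaux: 2 + 5 + 1 = 8
Lille -> Marseille -> Nantes -> Strasbourg -> Bordeaux: 2 + 5 + 4 + 8 = 19
Lille -> Strasbourg -> Bordeaux: 8 + 8 = 16
Lille -> Strasbourg -> Nice -> Bordeaux: 8 + 5 + 1 = 14
Lille -> Marseille -> Nantes -> Strasbourg -> Nice -> Bordeaux: 2 + 5 + 4 + 5 + 1 = 17
Lille -> Marseille -> Nantes -> Nice -> Bordeaux: 2 + 5 + 7 + 1 = 15
Shortest: 8 mi.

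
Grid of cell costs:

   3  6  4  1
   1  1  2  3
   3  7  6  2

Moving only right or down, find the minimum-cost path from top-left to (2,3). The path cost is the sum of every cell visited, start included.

Cheapest: (0,0)→(1,0)→(1,1)→(1,2)→(1,3)→(2,3)
  3 + 1 + 1 + 2 + 3 + 2 = 12
For comparison, the top-then-right route costs 19.

12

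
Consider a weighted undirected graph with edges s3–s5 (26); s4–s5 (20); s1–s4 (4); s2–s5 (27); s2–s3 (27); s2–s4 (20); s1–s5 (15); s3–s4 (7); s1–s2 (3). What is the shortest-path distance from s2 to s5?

A few of the s2→s5 routes:
s2 - s1 - s4 - s5: 3 + 4 + 20 = 27
s2 - s1 - s5: 3 + 15 = 18
s2 - s4 - s1 - s5: 20 + 4 + 15 = 39
s2 - s5: 27
s2 - s1 - s4 - s3 - s5: 3 + 4 + 7 + 26 = 40
Best route has total 18.

18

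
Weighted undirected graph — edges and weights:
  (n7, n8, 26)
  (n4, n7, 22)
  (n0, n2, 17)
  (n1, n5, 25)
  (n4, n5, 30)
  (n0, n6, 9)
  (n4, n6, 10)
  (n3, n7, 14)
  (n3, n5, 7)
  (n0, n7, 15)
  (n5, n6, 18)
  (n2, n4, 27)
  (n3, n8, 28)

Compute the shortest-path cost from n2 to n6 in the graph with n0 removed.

Candidate routes:
n2 → n4 → n7 → n8 → n3 → n5 → n6: 27 + 22 + 26 + 28 + 7 + 18 = 128
n2 → n4 → n7 → n3 → n5 → n6: 27 + 22 + 14 + 7 + 18 = 88
n2 → n4 → n6: 27 + 10 = 37
n2 → n4 → n5 → n6: 27 + 30 + 18 = 75
Shortest: 37.

37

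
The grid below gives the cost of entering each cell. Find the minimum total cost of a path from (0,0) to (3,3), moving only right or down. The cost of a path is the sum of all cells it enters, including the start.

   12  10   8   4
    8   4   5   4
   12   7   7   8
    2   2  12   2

43

Cheapest: [0,0]→[1,0]→[1,1]→[1,2]→[1,3]→[2,3]→[3,3]
  12 + 8 + 4 + 5 + 4 + 8 + 2 = 43
(Top row then right column would cost 48.)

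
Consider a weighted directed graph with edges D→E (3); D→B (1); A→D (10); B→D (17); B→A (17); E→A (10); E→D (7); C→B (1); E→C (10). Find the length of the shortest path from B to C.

30

Routes from B to C:
B → A → D → E → C: 17 + 10 + 3 + 10 = 40
B → D → E → C: 17 + 3 + 10 = 30
The minimum is 30.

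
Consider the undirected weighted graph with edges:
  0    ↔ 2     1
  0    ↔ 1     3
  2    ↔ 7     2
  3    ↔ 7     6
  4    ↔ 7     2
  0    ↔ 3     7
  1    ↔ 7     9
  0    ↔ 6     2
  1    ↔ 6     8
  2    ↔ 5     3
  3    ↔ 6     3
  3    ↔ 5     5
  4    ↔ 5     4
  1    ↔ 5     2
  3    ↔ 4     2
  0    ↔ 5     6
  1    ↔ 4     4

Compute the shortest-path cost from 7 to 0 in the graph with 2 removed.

9

Comparing a few candidate routes:
7 → 4 → 1 → 0: 2 + 4 + 3 = 9
7 → 3 → 6 → 0: 6 + 3 + 2 = 11
7 → 4 → 5 → 1 → 0: 2 + 4 + 2 + 3 = 11
7 → 4 → 3 → 6 → 0: 2 + 2 + 3 + 2 = 9
Best route has total 9.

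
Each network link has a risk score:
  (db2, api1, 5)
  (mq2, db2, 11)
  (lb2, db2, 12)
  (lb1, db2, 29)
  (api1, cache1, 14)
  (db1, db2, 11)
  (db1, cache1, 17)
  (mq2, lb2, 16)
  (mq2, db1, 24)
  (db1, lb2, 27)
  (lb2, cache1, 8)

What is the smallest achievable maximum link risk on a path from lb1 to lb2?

29

Some routes from lb1 to lb2:
lb1-db2-mq2-db1-cache1-lb2: max(29, 11, 24, 17, 8) = 29
lb1-db2-api1-cache1-lb2: max(29, 5, 14, 8) = 29
lb1-db2-api1-cache1-db1-lb2: max(29, 5, 14, 17, 27) = 29
lb1-db2-lb2: max(29, 12) = 29
lb1-db2-api1-cache1-db1-mq2-lb2: max(29, 5, 14, 17, 24, 16) = 29
lb1-db2-mq2-db1-lb2: max(29, 11, 24, 27) = 29
The minimum achievable maximum is 29.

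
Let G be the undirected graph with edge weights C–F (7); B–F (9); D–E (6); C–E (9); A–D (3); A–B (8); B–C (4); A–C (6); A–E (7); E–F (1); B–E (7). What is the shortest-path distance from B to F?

Comparing a few candidate routes:
B-C-F: 4 + 7 = 11
B-F: 9
B-E-F: 7 + 1 = 8
Best route has total 8.

8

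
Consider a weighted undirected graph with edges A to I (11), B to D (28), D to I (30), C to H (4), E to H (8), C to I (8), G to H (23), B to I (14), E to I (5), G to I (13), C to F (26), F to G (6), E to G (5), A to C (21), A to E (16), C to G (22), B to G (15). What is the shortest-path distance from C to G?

17

Some routes from C to G:
C - I - G: 8 + 13 = 21
C - H - E - G: 4 + 8 + 5 = 17
C - I - E - G: 8 + 5 + 5 = 18
Shortest: 17.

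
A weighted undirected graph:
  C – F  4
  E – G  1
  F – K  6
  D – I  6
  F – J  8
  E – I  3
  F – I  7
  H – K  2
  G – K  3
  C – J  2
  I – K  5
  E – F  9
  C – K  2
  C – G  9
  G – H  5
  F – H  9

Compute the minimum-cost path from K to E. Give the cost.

Checking several routes:
K-G-E: 3 + 1 = 4
K-H-G-E: 2 + 5 + 1 = 8
K-C-G-E: 2 + 9 + 1 = 12
K-C-F-E: 2 + 4 + 9 = 15
K-F-E: 6 + 9 = 15
K-I-E: 5 + 3 = 8
Shortest: 4.

4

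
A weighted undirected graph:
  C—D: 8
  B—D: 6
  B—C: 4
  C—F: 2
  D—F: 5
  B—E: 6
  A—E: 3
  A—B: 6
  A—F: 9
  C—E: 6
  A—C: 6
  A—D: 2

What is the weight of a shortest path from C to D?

Checking several routes:
C → B → A → D: 4 + 6 + 2 = 12
C → F → D: 2 + 5 = 7
C → D: 8
C → A → D: 6 + 2 = 8
C → E → A → D: 6 + 3 + 2 = 11
C → B → D: 4 + 6 = 10
The minimum is 7.

7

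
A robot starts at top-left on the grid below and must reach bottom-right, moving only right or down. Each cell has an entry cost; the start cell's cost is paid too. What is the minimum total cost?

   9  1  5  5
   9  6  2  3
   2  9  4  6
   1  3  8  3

Cheapest: [0,0] → [0,1] → [0,2] → [1,2] → [1,3] → [2,3] → [3,3]
  9 + 1 + 5 + 2 + 3 + 6 + 3 = 29
For comparison, the top-then-right route costs 32.

29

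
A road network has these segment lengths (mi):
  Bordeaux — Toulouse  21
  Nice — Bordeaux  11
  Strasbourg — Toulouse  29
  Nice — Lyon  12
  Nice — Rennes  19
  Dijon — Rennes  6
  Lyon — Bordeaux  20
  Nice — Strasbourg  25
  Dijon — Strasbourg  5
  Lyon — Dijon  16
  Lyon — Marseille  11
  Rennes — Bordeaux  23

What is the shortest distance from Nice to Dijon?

Checking several routes:
Nice → Lyon → Dijon: 12 + 16 = 28
Nice → Strasbourg → Dijon: 25 + 5 = 30
Nice → Bordeaux → Rennes → Dijon: 11 + 23 + 6 = 40
Nice → Rennes → Dijon: 19 + 6 = 25
Shortest: 25 mi.

25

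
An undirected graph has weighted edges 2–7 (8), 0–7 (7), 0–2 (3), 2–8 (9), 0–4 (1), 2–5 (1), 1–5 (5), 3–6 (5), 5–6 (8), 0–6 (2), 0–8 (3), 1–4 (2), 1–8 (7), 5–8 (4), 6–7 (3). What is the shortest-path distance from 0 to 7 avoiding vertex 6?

Comparing a few candidate routes:
0→8→2→7: 3 + 9 + 8 = 20
0→4→1→8→5→2→7: 1 + 2 + 7 + 4 + 1 + 8 = 23
0→7: 7
0→8→5→2→7: 3 + 4 + 1 + 8 = 16
0→4→1→5→2→7: 1 + 2 + 5 + 1 + 8 = 17
0→2→7: 3 + 8 = 11
Shortest: 7.

7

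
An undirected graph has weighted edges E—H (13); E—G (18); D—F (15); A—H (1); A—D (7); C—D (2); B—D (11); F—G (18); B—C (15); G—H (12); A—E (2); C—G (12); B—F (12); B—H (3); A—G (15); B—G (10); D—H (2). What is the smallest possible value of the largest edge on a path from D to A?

2

Checking several routes:
D -> B -> G -> H -> A: max(11, 10, 12, 1) = 12
D -> B -> H -> A: max(11, 3, 1) = 11
D -> H -> A: max(2, 1) = 2
D -> A: max(7) = 7
Smallest bottleneck: 2.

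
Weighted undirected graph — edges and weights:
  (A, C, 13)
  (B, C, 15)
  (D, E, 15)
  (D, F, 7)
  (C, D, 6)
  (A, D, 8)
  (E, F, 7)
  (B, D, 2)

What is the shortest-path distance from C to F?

13

Some routes from C to F:
C → D → F: 6 + 7 = 13
C → B → D → F: 15 + 2 + 7 = 24
C → A → D → F: 13 + 8 + 7 = 28
C → D → E → F: 6 + 15 + 7 = 28
Best route has total 13.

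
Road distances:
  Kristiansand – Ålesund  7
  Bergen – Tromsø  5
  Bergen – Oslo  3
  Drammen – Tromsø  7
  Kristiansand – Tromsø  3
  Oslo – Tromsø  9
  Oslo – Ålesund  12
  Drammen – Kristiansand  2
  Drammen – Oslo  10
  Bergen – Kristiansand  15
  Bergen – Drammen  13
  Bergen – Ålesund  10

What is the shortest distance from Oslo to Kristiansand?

A few of the Oslo→Kristiansand routes:
Oslo→Bergen→Tromsø→Kristiansand: 3 + 5 + 3 = 11
Oslo→Tromsø→Drammen→Kristiansand: 9 + 7 + 2 = 18
Oslo→Bergen→Tromsø→Drammen→Kristiansand: 3 + 5 + 7 + 2 = 17
Oslo→Drammen→Kristiansand: 10 + 2 = 12
Oslo→Tromsø→Kristiansand: 9 + 3 = 12
Best route has total 11.

11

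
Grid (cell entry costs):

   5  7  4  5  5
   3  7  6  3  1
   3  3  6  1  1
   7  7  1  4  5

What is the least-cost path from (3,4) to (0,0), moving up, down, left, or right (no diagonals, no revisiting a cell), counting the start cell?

Best path: (3,4) (2,4) (2,3) (2,2) (2,1) (2,0) (1,0) (0,0)
Cost: 5 + 1 + 1 + 6 + 3 + 3 + 3 + 5 = 27

27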